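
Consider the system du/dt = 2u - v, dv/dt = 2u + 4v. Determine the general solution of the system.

Coefficient matrix A = [[2, -1], [2, 4]].
Characteristic polynomial det(A - λI) = λ^2 - 6λ + 10 = 0.
Eigenvalues λ = 3 ± i (complex conjugate pair).
For λ=3+i: an eigenvector is (0,-1) - i(1,-1) = (0 - i, -1 + i).
A real fundamental pair from Re and Im of e^((3+i)t)v: X_1 = e^(3t)(cos(t)·(0,-1) + sin(t)·(1,-1)), X_2 = e^(3t)(sin(t)·(0,-1) - cos(t)·(1,-1)).
General solution: C_1X_1 + C_2X_2.

u(t) = C_1e^(3t)sin(t) - C_2e^(3t)cos(t), v(t) = -C_1e^(3t)sin(t) - C_1e^(3t)cos(t) - C_2e^(3t)sin(t) + C_2e^(3t)cos(t)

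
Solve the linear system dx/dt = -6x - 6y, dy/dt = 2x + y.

Coefficient matrix A = [[-6, -6], [2, 1]].
Characteristic polynomial det(A - λI) = λ^2 + 5λ + 6 = 0.
Eigenvalues λ = -3, -2.
For λ=-3: (A-λI) row 1 is [-3, -6], so an eigenvector is (2, -1).
For λ=-2: (A-λI) row 1 is [-4, -6], so an eigenvector is (-3, 2).
General solution: C_1e^(-3t)(2,-1) + C_2e^(-2t)(-3,2).

x(t) = 2C_1e^(-3t) - 3C_2e^(-2t), y(t) = -C_1e^(-3t) + 2C_2e^(-2t)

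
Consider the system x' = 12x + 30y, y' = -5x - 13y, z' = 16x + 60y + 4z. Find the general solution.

x(t) = 2C_1e^(-3t) + 3C_2e^(2t), y(t) = -C_1e^(-3t) - C_2e^(2t), z(t) = 4C_1e^(-3t) + 6C_2e^(2t) + C_3e^(4t)

Coefficient matrix A = [[12, 30, 0], [-5, -13, 0], [16, 60, 4]].
det(A - λI) = 0 gives eigenvalues λ = -3, 2, 4.
For λ=-3: eigenvector (2,-1,4).
For λ=2: eigenvector (3,-1,6).
For λ=4: eigenvector (0,0,1).
General solution: C_1e^(-3t)(2,-1,4) + C_2e^(2t)(3,-1,6) + C_3e^(4t)(0,0,1).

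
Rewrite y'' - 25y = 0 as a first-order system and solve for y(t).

y(t) = C_1e^(5t) + C_2e^(-5t)

Let x_1 = y, x_2 = y'. Then x_1' = x_2 and x_2' = 25x_1.
A = [[0,1],[25,0]]; det(A-λI) = λ^2 - 25.
Eigenvalues λ = 5, -5 with eigenvectors (1,5), (1,-5).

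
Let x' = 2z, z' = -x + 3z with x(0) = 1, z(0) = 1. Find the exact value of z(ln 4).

A = [[0,2],[-1,3]]; eigenvalues λ = 2, 1.
Eigenvectors: (1,1) for λ=2, (-2,-1) for λ=1.
From the initial condition, c_1 = 1, c_2 = 0.
z(ln 4) = (1)(4^2)(1) + (0)(4^1)(-1) = 16.

16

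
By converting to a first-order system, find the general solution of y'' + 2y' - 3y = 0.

y(t) = C_1e^(-3t) + C_2e^(t)

Let x_1 = y, x_2 = y'. Then x_1' = x_2 and x_2' = 3x_1 - 2x_2.
A = [[0,1],[3,-2]]; det(A-λI) = λ^2 + 2λ - 3.
Eigenvalues λ = -3, 1 with eigenvectors (1,-3), (1,1).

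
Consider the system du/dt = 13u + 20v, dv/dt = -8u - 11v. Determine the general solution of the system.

u(t) = -2K_1e^(t)sin(4t) + K_1e^(t)cos(4t) + K_2e^(t)sin(4t) + 2K_2e^(t)cos(4t), v(t) = K_1e^(t)sin(4t) - K_1e^(t)cos(4t) - K_2e^(t)sin(4t) - K_2e^(t)cos(4t)

Coefficient matrix A = [[13, 20], [-8, -11]].
Characteristic polynomial det(A - λI) = λ^2 - 2λ + 17 = 0.
Eigenvalues λ = 1 ± 4i (complex conjugate pair).
For λ=1+4i: an eigenvector is (1,-1) - i(-2,1) = (1 + 2i, -1 - i).
A real fundamental pair from Re and Im of e^((1+4i)t)v: X_1 = e^(t)(cos(4t)·(1,-1) + sin(4t)·(-2,1)), X_2 = e^(t)(sin(4t)·(1,-1) - cos(4t)·(-2,1)).
General solution: K_1X_1 + K_2X_2.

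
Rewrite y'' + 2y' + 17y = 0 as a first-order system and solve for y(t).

Let x_1 = y, x_2 = y'. Then x_1' = x_2 and x_2' = -17x_1 - 2x_2.
A = [[0,1],[-17,-2]]; det(A-λI) = λ^2 + 2λ + 17.
Eigenvalues λ = -1 ± 4i.

y(t) = C_1e^(-t)cos(4t) + C_2e^(-t)sin(4t)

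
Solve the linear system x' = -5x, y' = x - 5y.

Coefficient matrix A = [[-5, 0], [1, -5]].
Characteristic polynomial det(A - λI) = λ^2 + 10λ + 25 = 0.
Single eigenvalue λ = -5 with algebraic multiplicity 2.
Eigenvector v = (0,1); generalized eigenvector w with (A-λI)w=v is (1,2).
General solution: e^(-5t)[c_1·v + c_2·(t·v + w)].

x(t) = c_2e^(-5t), y(t) = c_1e^(-5t) + c_2te^(-5t) + 2c_2e^(-5t)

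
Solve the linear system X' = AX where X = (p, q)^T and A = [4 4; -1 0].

Coefficient matrix A = [[4, 4], [-1, 0]].
Characteristic polynomial det(A - λI) = λ^2 - 4λ + 4 = 0.
Single eigenvalue λ = 2 with algebraic multiplicity 2.
Eigenvector v = (-2,1); generalized eigenvector w with (A-λI)w=v is (-3,1).
General solution: e^(2t)[c_1·v + c_2·(t·v + w)].

p(t) = -2c_1e^(2t) - 2c_2te^(2t) - 3c_2e^(2t), q(t) = c_1e^(2t) + c_2te^(2t) + c_2e^(2t)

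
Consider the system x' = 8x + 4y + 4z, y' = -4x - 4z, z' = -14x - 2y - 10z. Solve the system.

Coefficient matrix A = [[8, 4, 4], [-4, 0, -4], [-14, -2, -10]].
det(A - λI) = 0 gives eigenvalues λ = -2, -4, 4.
For λ=-2: eigenvector (-2,2,3).
For λ=-4: eigenvector (-1,1,2).
For λ=4: eigenvector (-1,0,1).
General solution: c_1e^(-2t)(-2,2,3) + c_2e^(-4t)(-1,1,2) + c_3e^(4t)(-1,0,1).

x(t) = -2c_1e^(-2t) - c_2e^(-4t) - c_3e^(4t), y(t) = 2c_1e^(-2t) + c_2e^(-4t), z(t) = 3c_1e^(-2t) + 2c_2e^(-4t) + c_3e^(4t)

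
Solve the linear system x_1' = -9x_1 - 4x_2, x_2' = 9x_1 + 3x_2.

x_1(t) = 2C_1e^(-3t) + 2C_2te^(-3t) + C_2e^(-3t), x_2(t) = -3C_1e^(-3t) - 3C_2te^(-3t) - 2C_2e^(-3t)

Coefficient matrix A = [[-9, -4], [9, 3]].
Characteristic polynomial det(A - λI) = λ^2 + 6λ + 9 = 0.
Single eigenvalue λ = -3 with algebraic multiplicity 2.
Eigenvector v = (2,-3); generalized eigenvector w with (A-λI)w=v is (1,-2).
General solution: e^(-3t)[C_1·v + C_2·(t·v + w)].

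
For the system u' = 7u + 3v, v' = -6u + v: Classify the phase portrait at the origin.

unstable spiral

A = [[7,3],[-6,1]]; det(A-λI) = λ^2 - 8λ + 25.
λ = 4 ± 3i: positive real part.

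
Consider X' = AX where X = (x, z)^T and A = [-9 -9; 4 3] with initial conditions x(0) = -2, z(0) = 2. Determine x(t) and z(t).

Coefficient matrix A = [[-9, -9], [4, 3]].
Characteristic polynomial det(A - λI) = λ^2 + 6λ + 9 = 0.
Single eigenvalue λ = -3 with algebraic multiplicity 2.
Eigenvector v = (3,-2); generalized eigenvector w with (A-λI)w=v is (-2,1).
General solution: e^(-3t)[C_1·v + C_2·(t·v + w)].
Applying x(0)=-2, z(0)=2 gives C_1=-2, C_2=-2.

x(t) = -6te^(-3t) - 2e^(-3t), z(t) = 4te^(-3t) + 2e^(-3t)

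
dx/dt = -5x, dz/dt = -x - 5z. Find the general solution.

Coefficient matrix A = [[-5, 0], [-1, -5]].
Characteristic polynomial det(A - λI) = λ^2 + 10λ + 25 = 0.
Single eigenvalue λ = -5 with algebraic multiplicity 2.
Eigenvector v = (0,1); generalized eigenvector w with (A-λI)w=v is (-1,-2).
General solution: e^(-5t)[K_1·v + K_2·(t·v + w)].

x(t) = -K_2e^(-5t), z(t) = K_1e^(-5t) + K_2te^(-5t) - 2K_2e^(-5t)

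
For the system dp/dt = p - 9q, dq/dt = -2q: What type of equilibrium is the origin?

saddle

A = [[1,-9],[0,-2]]; det(A-λI) = λ^2 + λ - 2.
λ = -2, 1: opposite signs.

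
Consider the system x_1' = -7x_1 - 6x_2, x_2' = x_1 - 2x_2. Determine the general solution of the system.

Coefficient matrix A = [[-7, -6], [1, -2]].
Characteristic polynomial det(A - λI) = λ^2 + 9λ + 20 = 0.
Eigenvalues λ = -4, -5.
For λ=-4: (A-λI) row 1 is [-3, -6], so an eigenvector is (-2, 1).
For λ=-5: (A-λI) row 1 is [-2, -6], so an eigenvector is (-3, 1).
General solution: K_1e^(-4t)(-2,1) + K_2e^(-5t)(-3,1).

x_1(t) = -2K_1e^(-4t) - 3K_2e^(-5t), x_2(t) = K_1e^(-4t) + K_2e^(-5t)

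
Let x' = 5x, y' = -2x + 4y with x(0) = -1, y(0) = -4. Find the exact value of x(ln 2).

A = [[5,0],[-2,4]]; eigenvalues λ = 5, 4.
Eigenvectors: (1,-2) for λ=5, (0,1) for λ=4.
From the initial condition, c_1 = -1, c_2 = -6.
x(ln 2) = (-1)(2^5)(1) + (-6)(2^4)(0) = -32.

-32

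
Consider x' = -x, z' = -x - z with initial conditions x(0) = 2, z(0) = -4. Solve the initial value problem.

Coefficient matrix A = [[-1, 0], [-1, -1]].
Characteristic polynomial det(A - λI) = λ^2 + 2λ + 1 = 0.
Single eigenvalue λ = -1 with algebraic multiplicity 2.
Eigenvector v = (0,-1); generalized eigenvector w with (A-λI)w=v is (1,0).
General solution: e^(-t)[c_1·v + c_2·(t·v + w)].
Applying x(0)=2, z(0)=-4 gives c_1=4, c_2=2.

x(t) = 2e^(-t), z(t) = -2te^(-t) - 4e^(-t)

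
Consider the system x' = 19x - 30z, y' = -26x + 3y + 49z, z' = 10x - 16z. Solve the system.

x(t) = -3C_1e^(-t) + 2C_3e^(4t), y(t) = 5C_1e^(-t) + C_2e^(3t) - 3C_3e^(4t), z(t) = -2C_1e^(-t) + C_3e^(4t)

Coefficient matrix A = [[19, 0, -30], [-26, 3, 49], [10, 0, -16]].
det(A - λI) = 0 gives eigenvalues λ = -1, 3, 4.
For λ=-1: eigenvector (-3,5,-2).
For λ=3: eigenvector (0,1,0).
For λ=4: eigenvector (2,-3,1).
General solution: C_1e^(-t)(-3,5,-2) + C_2e^(3t)(0,1,0) + C_3e^(4t)(2,-3,1).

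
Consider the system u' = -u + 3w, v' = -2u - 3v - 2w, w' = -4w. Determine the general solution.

u(t) = K_1e^(-t) - K_3e^(-4t), v(t) = -K_1e^(-t) + K_2e^(-3t), w(t) = K_3e^(-4t)

Coefficient matrix A = [[-1, 0, 3], [-2, -3, -2], [0, 0, -4]].
det(A - λI) = 0 gives eigenvalues λ = -1, -3, -4.
For λ=-1: eigenvector (1,-1,0).
For λ=-3: eigenvector (0,1,0).
For λ=-4: eigenvector (-1,0,1).
General solution: K_1e^(-t)(1,-1,0) + K_2e^(-3t)(0,1,0) + K_3e^(-4t)(-1,0,1).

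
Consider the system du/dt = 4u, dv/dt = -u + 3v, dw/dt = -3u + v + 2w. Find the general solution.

Coefficient matrix A = [[4, 0, 0], [-1, 3, 0], [-3, 1, 2]].
det(A - λI) = 0 gives eigenvalues λ = 2, 4, 3.
For λ=2: eigenvector (0,0,1).
For λ=4: eigenvector (-1,1,2).
For λ=3: eigenvector (0,1,1).
General solution: K_1e^(2t)(0,0,1) + K_2e^(4t)(-1,1,2) + K_3e^(3t)(0,1,1).

u(t) = -K_2e^(4t), v(t) = K_2e^(4t) + K_3e^(3t), w(t) = K_1e^(2t) + 2K_2e^(4t) + K_3e^(3t)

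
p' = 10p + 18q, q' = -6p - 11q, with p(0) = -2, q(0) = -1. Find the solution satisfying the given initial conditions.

p(t) = -14e^(t) + 12e^(-2t), q(t) = 7e^(t) - 8e^(-2t)

Coefficient matrix A = [[10, 18], [-6, -11]].
Characteristic polynomial det(A - λI) = λ^2 + λ - 2 = 0.
Eigenvalues λ = -2, 1.
For λ=-2: (A-λI) row 1 is [12, 18], so an eigenvector is (3, -2).
For λ=1: (A-λI) row 1 is [9, 18], so an eigenvector is (2, -1).
General solution: C_1e^(-2t)(3,-2) + C_2e^(t)(2,-1).
Applying p(0)=-2, q(0)=-1 gives C_1=4, C_2=-7.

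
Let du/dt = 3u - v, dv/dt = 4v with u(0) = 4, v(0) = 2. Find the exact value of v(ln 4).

512

A = [[3,-1],[0,4]]; eigenvalues λ = 4, 3.
Eigenvectors: (1,-1) for λ=4, (-1,0) for λ=3.
From the initial condition, c_1 = -2, c_2 = -6.
v(ln 4) = (-2)(4^4)(-1) + (-6)(4^3)(0) = 512.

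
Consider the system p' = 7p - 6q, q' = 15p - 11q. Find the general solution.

p(t) = C_1e^(-2t)sin(3t) - C_1e^(-2t)cos(3t) - C_2e^(-2t)sin(3t) - C_2e^(-2t)cos(3t), q(t) = C_1e^(-2t)sin(3t) - 2C_1e^(-2t)cos(3t) - 2C_2e^(-2t)sin(3t) - C_2e^(-2t)cos(3t)

Coefficient matrix A = [[7, -6], [15, -11]].
Characteristic polynomial det(A - λI) = λ^2 + 4λ + 13 = 0.
Eigenvalues λ = -2 ± 3i (complex conjugate pair).
For λ=-2+3i: an eigenvector is (-1,-2) - i(1,1) = (-1 - i, -2 - i).
A real fundamental pair from Re and Im of e^((-2+3i)t)v: X_1 = e^(-2t)(cos(3t)·(-1,-2) + sin(3t)·(1,1)), X_2 = e^(-2t)(sin(3t)·(-1,-2) - cos(3t)·(1,1)).
General solution: C_1X_1 + C_2X_2.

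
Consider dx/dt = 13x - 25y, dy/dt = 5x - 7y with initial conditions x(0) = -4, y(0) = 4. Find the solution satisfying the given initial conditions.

Coefficient matrix A = [[13, -25], [5, -7]].
Characteristic polynomial det(A - λI) = λ^2 - 6λ + 34 = 0.
Eigenvalues λ = 3 ± 5i (complex conjugate pair).
For λ=3+5i: an eigenvector is (2,1) - i(-1,0) = (2 + i, 1).
A real fundamental pair from Re and Im of e^((3+5i)t)v: X_1 = e^(3t)(cos(5t)·(2,1) + sin(5t)·(-1,0)), X_2 = e^(3t)(sin(5t)·(2,1) - cos(5t)·(-1,0)).
General solution: c_1X_1 + c_2X_2.
Applying x(0)=-4, y(0)=4 gives c_1=4, c_2=-12.

x(t) = -28e^(3t)sin(5t) - 4e^(3t)cos(5t), y(t) = -12e^(3t)sin(5t) + 4e^(3t)cos(5t)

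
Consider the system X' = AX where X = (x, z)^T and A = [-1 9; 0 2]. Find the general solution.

x(t) = -3C_1e^(2t) - C_2e^(-t), z(t) = -C_1e^(2t)

Coefficient matrix A = [[-1, 9], [0, 2]].
Characteristic polynomial det(A - λI) = λ^2 - λ - 2 = 0.
Eigenvalues λ = 2, -1.
For λ=2: (A-λI) row 1 is [-3, 9], so an eigenvector is (-3, -1).
For λ=-1: (A-λI) row 1 is [0, 9], so an eigenvector is (-1, 0).
General solution: C_1e^(2t)(-3,-1) + C_2e^(-t)(-1,0).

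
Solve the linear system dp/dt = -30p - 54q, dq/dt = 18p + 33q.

Coefficient matrix A = [[-30, -54], [18, 33]].
Characteristic polynomial det(A - λI) = λ^2 - 3λ - 18 = 0.
Eigenvalues λ = -3, 6.
For λ=-3: (A-λI) row 1 is [-27, -54], so an eigenvector is (2, -1).
For λ=6: (A-λI) row 1 is [-36, -54], so an eigenvector is (-3, 2).
General solution: C_1e^(-3t)(2,-1) + C_2e^(6t)(-3,2).

p(t) = 2C_1e^(-3t) - 3C_2e^(6t), q(t) = -C_1e^(-3t) + 2C_2e^(6t)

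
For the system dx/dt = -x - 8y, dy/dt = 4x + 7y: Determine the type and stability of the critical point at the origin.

A = [[-1,-8],[4,7]]; det(A-λI) = λ^2 - 6λ + 25.
λ = 3 ± 4i: positive real part.

unstable spiral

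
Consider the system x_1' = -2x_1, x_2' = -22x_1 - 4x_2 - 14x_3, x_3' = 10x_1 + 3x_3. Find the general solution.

x_1(t) = c_1e^(-2t), x_2(t) = 3c_1e^(-2t) + c_2e^(-4t) - 2c_3e^(3t), x_3(t) = -2c_1e^(-2t) + c_3e^(3t)

Coefficient matrix A = [[-2, 0, 0], [-22, -4, -14], [10, 0, 3]].
det(A - λI) = 0 gives eigenvalues λ = -2, -4, 3.
For λ=-2: eigenvector (1,3,-2).
For λ=-4: eigenvector (0,1,0).
For λ=3: eigenvector (0,-2,1).
General solution: c_1e^(-2t)(1,3,-2) + c_2e^(-4t)(0,1,0) + c_3e^(3t)(0,-2,1).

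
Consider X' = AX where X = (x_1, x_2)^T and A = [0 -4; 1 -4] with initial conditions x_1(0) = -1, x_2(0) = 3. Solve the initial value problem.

Coefficient matrix A = [[0, -4], [1, -4]].
Characteristic polynomial det(A - λI) = λ^2 + 4λ + 4 = 0.
Single eigenvalue λ = -2 with algebraic multiplicity 2.
Eigenvector v = (-2,-1); generalized eigenvector w with (A-λI)w=v is (3,2).
General solution: e^(-2t)[K_1·v + K_2·(t·v + w)].
Applying x_1(0)=-1, x_2(0)=3 gives K_1=11, K_2=7.

x_1(t) = -14te^(-2t) - e^(-2t), x_2(t) = -7te^(-2t) + 3e^(-2t)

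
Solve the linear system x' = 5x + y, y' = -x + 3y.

x(t) = -K_1e^(4t) - K_2te^(4t) + K_2e^(4t), y(t) = K_1e^(4t) + K_2te^(4t) - 2K_2e^(4t)

Coefficient matrix A = [[5, 1], [-1, 3]].
Characteristic polynomial det(A - λI) = λ^2 - 8λ + 16 = 0.
Single eigenvalue λ = 4 with algebraic multiplicity 2.
Eigenvector v = (-1,1); generalized eigenvector w with (A-λI)w=v is (1,-2).
General solution: e^(4t)[K_1·v + K_2·(t·v + w)].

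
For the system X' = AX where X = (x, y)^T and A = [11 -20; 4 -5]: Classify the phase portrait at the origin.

A = [[11,-20],[4,-5]]; det(A-λI) = λ^2 - 6λ + 25.
λ = 3 ± 4i: positive real part.

unstable spiral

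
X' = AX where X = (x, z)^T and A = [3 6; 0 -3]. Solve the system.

x(t) = -c_1e^(3t) + c_2e^(-3t), z(t) = -c_2e^(-3t)

Coefficient matrix A = [[3, 6], [0, -3]].
Characteristic polynomial det(A - λI) = λ^2 - 9 = 0.
Eigenvalues λ = 3, -3.
For λ=3: (A-λI) row 1 is [0, 6], so an eigenvector is (-1, 0).
For λ=-3: (A-λI) row 1 is [6, 6], so an eigenvector is (1, -1).
General solution: c_1e^(3t)(-1,0) + c_2e^(-3t)(1,-1).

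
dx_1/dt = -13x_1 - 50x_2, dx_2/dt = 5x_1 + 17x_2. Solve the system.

x_1(t) = C_1e^(2t)sin(5t) + 3C_1e^(2t)cos(5t) + 3C_2e^(2t)sin(5t) - C_2e^(2t)cos(5t), x_2(t) = -C_1e^(2t)cos(5t) - C_2e^(2t)sin(5t)

Coefficient matrix A = [[-13, -50], [5, 17]].
Characteristic polynomial det(A - λI) = λ^2 - 4λ + 29 = 0.
Eigenvalues λ = 2 ± 5i (complex conjugate pair).
For λ=2+5i: an eigenvector is (3,-1) - i(1,0) = (3 - i, -1).
A real fundamental pair from Re and Im of e^((2+5i)t)v: X_1 = e^(2t)(cos(5t)·(3,-1) + sin(5t)·(1,0)), X_2 = e^(2t)(sin(5t)·(3,-1) - cos(5t)·(1,0)).
General solution: C_1X_1 + C_2X_2.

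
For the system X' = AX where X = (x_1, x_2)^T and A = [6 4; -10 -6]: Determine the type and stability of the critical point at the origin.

center

A = [[6,4],[-10,-6]]; det(A-λI) = λ^2 + 4.
λ = 0 ± 2i: zero real part.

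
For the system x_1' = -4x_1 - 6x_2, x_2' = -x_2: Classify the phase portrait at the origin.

stable node

A = [[-4,-6],[0,-1]]; det(A-λI) = λ^2 + 5λ + 4.
λ = -1, -4: both negative.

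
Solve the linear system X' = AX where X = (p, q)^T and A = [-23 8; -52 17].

Coefficient matrix A = [[-23, 8], [-52, 17]].
Characteristic polynomial det(A - λI) = λ^2 + 6λ + 25 = 0.
Eigenvalues λ = -3 ± 4i (complex conjugate pair).
For λ=-3+4i: an eigenvector is (-1,-3) - i(-1,-2) = (-1 + i, -3 + 2i).
A real fundamental pair from Re and Im of e^((-3+4i)t)v: X_1 = e^(-3t)(cos(4t)·(-1,-3) + sin(4t)·(-1,-2)), X_2 = e^(-3t)(sin(4t)·(-1,-3) - cos(4t)·(-1,-2)).
General solution: c_1X_1 + c_2X_2.

p(t) = -c_1e^(-3t)sin(4t) - c_1e^(-3t)cos(4t) - c_2e^(-3t)sin(4t) + c_2e^(-3t)cos(4t), q(t) = -2c_1e^(-3t)sin(4t) - 3c_1e^(-3t)cos(4t) - 3c_2e^(-3t)sin(4t) + 2c_2e^(-3t)cos(4t)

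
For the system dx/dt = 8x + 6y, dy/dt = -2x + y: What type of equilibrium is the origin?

unstable node

A = [[8,6],[-2,1]]; det(A-λI) = λ^2 - 9λ + 20.
λ = 5, 4: both positive.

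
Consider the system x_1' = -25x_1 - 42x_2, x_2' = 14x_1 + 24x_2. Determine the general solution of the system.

x_1(t) = 2K_1e^(-4t) - 3K_2e^(3t), x_2(t) = -K_1e^(-4t) + 2K_2e^(3t)

Coefficient matrix A = [[-25, -42], [14, 24]].
Characteristic polynomial det(A - λI) = λ^2 + λ - 12 = 0.
Eigenvalues λ = -4, 3.
For λ=-4: (A-λI) row 1 is [-21, -42], so an eigenvector is (2, -1).
For λ=3: (A-λI) row 1 is [-28, -42], so an eigenvector is (-3, 2).
General solution: K_1e^(-4t)(2,-1) + K_2e^(3t)(-3,2).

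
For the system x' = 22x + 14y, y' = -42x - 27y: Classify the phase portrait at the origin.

A = [[22,14],[-42,-27]]; det(A-λI) = λ^2 + 5λ - 6.
λ = -6, 1: opposite signs.

saddle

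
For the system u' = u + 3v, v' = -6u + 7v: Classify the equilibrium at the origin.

unstable spiral

A = [[1,3],[-6,7]]; det(A-λI) = λ^2 - 8λ + 25.
λ = 4 ± 3i: positive real part.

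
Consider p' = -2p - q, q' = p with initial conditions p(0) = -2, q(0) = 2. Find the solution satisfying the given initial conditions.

p(t) = -2e^(-t), q(t) = 2e^(-t)

Coefficient matrix A = [[-2, -1], [1, 0]].
Characteristic polynomial det(A - λI) = λ^2 + 2λ + 1 = 0.
Single eigenvalue λ = -1 with algebraic multiplicity 2.
Eigenvector v = (-1,1); generalized eigenvector w with (A-λI)w=v is (2,-1).
General solution: e^(-t)[C_1·v + C_2·(t·v + w)].
Applying p(0)=-2, q(0)=2 gives C_1=2, C_2=0.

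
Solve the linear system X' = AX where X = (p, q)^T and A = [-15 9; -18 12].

Coefficient matrix A = [[-15, 9], [-18, 12]].
Characteristic polynomial det(A - λI) = λ^2 + 3λ - 18 = 0.
Eigenvalues λ = 3, -6.
For λ=3: (A-λI) row 1 is [-18, 9], so an eigenvector is (-1, -2).
For λ=-6: (A-λI) row 1 is [-9, 9], so an eigenvector is (-1, -1).
General solution: c_1e^(3t)(-1,-2) + c_2e^(-6t)(-1,-1).

p(t) = -c_1e^(3t) - c_2e^(-6t), q(t) = -2c_1e^(3t) - c_2e^(-6t)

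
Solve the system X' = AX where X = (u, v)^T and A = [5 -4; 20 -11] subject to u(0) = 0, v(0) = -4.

u(t) = 4e^(-3t)sin(4t), v(t) = 8e^(-3t)sin(4t) - 4e^(-3t)cos(4t)

Coefficient matrix A = [[5, -4], [20, -11]].
Characteristic polynomial det(A - λI) = λ^2 + 6λ + 25 = 0.
Eigenvalues λ = -3 ± 4i (complex conjugate pair).
For λ=-3+4i: an eigenvector is (-1,-2) - i(0,-1) = (-1, -2 + i).
A real fundamental pair from Re and Im of e^((-3+4i)t)v: X_1 = e^(-3t)(cos(4t)·(-1,-2) + sin(4t)·(0,-1)), X_2 = e^(-3t)(sin(4t)·(-1,-2) - cos(4t)·(0,-1)).
General solution: C_1X_1 + C_2X_2.
Applying u(0)=0, v(0)=-4 gives C_1=0, C_2=-4.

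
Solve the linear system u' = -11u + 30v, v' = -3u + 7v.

Coefficient matrix A = [[-11, 30], [-3, 7]].
Characteristic polynomial det(A - λI) = λ^2 + 4λ + 13 = 0.
Eigenvalues λ = -2 ± 3i (complex conjugate pair).
For λ=-2+3i: an eigenvector is (3,1) - i(1,0) = (3 - i, 1).
A real fundamental pair from Re and Im of e^((-2+3i)t)v: X_1 = e^(-2t)(cos(3t)·(3,1) + sin(3t)·(1,0)), X_2 = e^(-2t)(sin(3t)·(3,1) - cos(3t)·(1,0)).
General solution: C_1X_1 + C_2X_2.

u(t) = C_1e^(-2t)sin(3t) + 3C_1e^(-2t)cos(3t) + 3C_2e^(-2t)sin(3t) - C_2e^(-2t)cos(3t), v(t) = C_1e^(-2t)cos(3t) + C_2e^(-2t)sin(3t)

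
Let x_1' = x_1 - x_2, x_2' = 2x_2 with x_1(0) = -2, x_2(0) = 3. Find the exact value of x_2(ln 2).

A = [[1,-1],[0,2]]; eigenvalues λ = 1, 2.
Eigenvectors: (-1,0) for λ=1, (1,-1) for λ=2.
From the initial condition, c_1 = -1, c_2 = -3.
x_2(ln 2) = (-1)(2^1)(0) + (-3)(2^2)(-1) = 12.

12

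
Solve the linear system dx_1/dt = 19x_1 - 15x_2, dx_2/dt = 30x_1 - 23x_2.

Coefficient matrix A = [[19, -15], [30, -23]].
Characteristic polynomial det(A - λI) = λ^2 + 4λ + 13 = 0.
Eigenvalues λ = -2 ± 3i (complex conjugate pair).
For λ=-2+3i: an eigenvector is (-1,-1) - i(-2,-3) = (-1 + 2i, -1 + 3i).
A real fundamental pair from Re and Im of e^((-2+3i)t)v: X_1 = e^(-2t)(cos(3t)·(-1,-1) + sin(3t)·(-2,-3)), X_2 = e^(-2t)(sin(3t)·(-1,-1) - cos(3t)·(-2,-3)).
General solution: c_1X_1 + c_2X_2.

x_1(t) = -2c_1e^(-2t)sin(3t) - c_1e^(-2t)cos(3t) - c_2e^(-2t)sin(3t) + 2c_2e^(-2t)cos(3t), x_2(t) = -3c_1e^(-2t)sin(3t) - c_1e^(-2t)cos(3t) - c_2e^(-2t)sin(3t) + 3c_2e^(-2t)cos(3t)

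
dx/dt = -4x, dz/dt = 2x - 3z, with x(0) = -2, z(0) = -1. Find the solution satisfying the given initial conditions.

Coefficient matrix A = [[-4, 0], [2, -3]].
Characteristic polynomial det(A - λI) = λ^2 + 7λ + 12 = 0.
Eigenvalues λ = -3, -4.
For λ=-3: (A-λI) row 1 is [-1, 0], so an eigenvector is (0, 1).
For λ=-4: (A-λI) row 2 is [2, 1], so an eigenvector is (1, -2).
General solution: C_1e^(-3t)(0,1) + C_2e^(-4t)(1,-2).
Applying x(0)=-2, z(0)=-1 gives C_1=-5, C_2=-2.

x(t) = -2e^(-4t), z(t) = -5e^(-3t) + 4e^(-4t)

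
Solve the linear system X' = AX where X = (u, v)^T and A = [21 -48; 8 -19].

u(t) = 2C_1e^(-3t) + 3C_2e^(5t), v(t) = C_1e^(-3t) + C_2e^(5t)

Coefficient matrix A = [[21, -48], [8, -19]].
Characteristic polynomial det(A - λI) = λ^2 - 2λ - 15 = 0.
Eigenvalues λ = -3, 5.
For λ=-3: (A-λI) row 1 is [24, -48], so an eigenvector is (2, 1).
For λ=5: (A-λI) row 1 is [16, -48], so an eigenvector is (3, 1).
General solution: C_1e^(-3t)(2,1) + C_2e^(5t)(3,1).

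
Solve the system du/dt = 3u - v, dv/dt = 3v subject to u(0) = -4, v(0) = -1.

Coefficient matrix A = [[3, -1], [0, 3]].
Characteristic polynomial det(A - λI) = λ^2 - 6λ + 9 = 0.
Single eigenvalue λ = 3 with algebraic multiplicity 2.
Eigenvector v = (-1,0); generalized eigenvector w with (A-λI)w=v is (2,1).
General solution: e^(3t)[K_1·v + K_2·(t·v + w)].
Applying u(0)=-4, v(0)=-1 gives K_1=2, K_2=-1.

u(t) = te^(3t) - 4e^(3t), v(t) = -e^(3t)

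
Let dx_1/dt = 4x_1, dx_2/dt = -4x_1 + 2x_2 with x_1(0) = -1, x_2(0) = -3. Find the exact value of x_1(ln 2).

A = [[4,0],[-4,2]]; eigenvalues λ = 4, 2.
Eigenvectors: (-1,2) for λ=4, (0,-1) for λ=2.
From the initial condition, c_1 = 1, c_2 = 5.
x_1(ln 2) = (1)(2^4)(-1) + (5)(2^2)(0) = -16.

-16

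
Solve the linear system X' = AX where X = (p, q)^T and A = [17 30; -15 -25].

Coefficient matrix A = [[17, 30], [-15, -25]].
Characteristic polynomial det(A - λI) = λ^2 + 8λ + 25 = 0.
Eigenvalues λ = -4 ± 3i (complex conjugate pair).
For λ=-4+3i: an eigenvector is (3,-2) - i(1,-1) = (3 - i, -2 + i).
A real fundamental pair from Re and Im of e^((-4+3i)t)v: X_1 = e^(-4t)(cos(3t)·(3,-2) + sin(3t)·(1,-1)), X_2 = e^(-4t)(sin(3t)·(3,-2) - cos(3t)·(1,-1)).
General solution: c_1X_1 + c_2X_2.

p(t) = c_1e^(-4t)sin(3t) + 3c_1e^(-4t)cos(3t) + 3c_2e^(-4t)sin(3t) - c_2e^(-4t)cos(3t), q(t) = -c_1e^(-4t)sin(3t) - 2c_1e^(-4t)cos(3t) - 2c_2e^(-4t)sin(3t) + c_2e^(-4t)cos(3t)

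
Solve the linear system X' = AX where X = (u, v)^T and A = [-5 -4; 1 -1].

Coefficient matrix A = [[-5, -4], [1, -1]].
Characteristic polynomial det(A - λI) = λ^2 + 6λ + 9 = 0.
Single eigenvalue λ = -3 with algebraic multiplicity 2.
Eigenvector v = (2,-1); generalized eigenvector w with (A-λI)w=v is (-3,1).
General solution: e^(-3t)[K_1·v + K_2·(t·v + w)].

u(t) = 2K_1e^(-3t) + 2K_2te^(-3t) - 3K_2e^(-3t), v(t) = -K_1e^(-3t) - K_2te^(-3t) + K_2e^(-3t)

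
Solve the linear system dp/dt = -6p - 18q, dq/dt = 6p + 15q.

Coefficient matrix A = [[-6, -18], [6, 15]].
Characteristic polynomial det(A - λI) = λ^2 - 9λ + 18 = 0.
Eigenvalues λ = 3, 6.
For λ=3: (A-λI) row 1 is [-9, -18], so an eigenvector is (2, -1).
For λ=6: (A-λI) row 1 is [-12, -18], so an eigenvector is (3, -2).
General solution: C_1e^(3t)(2,-1) + C_2e^(6t)(3,-2).

p(t) = 2C_1e^(3t) + 3C_2e^(6t), q(t) = -C_1e^(3t) - 2C_2e^(6t)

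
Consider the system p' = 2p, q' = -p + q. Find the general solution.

Coefficient matrix A = [[2, 0], [-1, 1]].
Characteristic polynomial det(A - λI) = λ^2 - 3λ + 2 = 0.
Eigenvalues λ = 2, 1.
For λ=2: (A-λI) row 2 is [-1, -1], so an eigenvector is (-1, 1).
For λ=1: (A-λI) row 1 is [1, 0], so an eigenvector is (0, -1).
General solution: C_1e^(2t)(-1,1) + C_2e^(t)(0,-1).

p(t) = -C_1e^(2t), q(t) = C_1e^(2t) - C_2e^(t)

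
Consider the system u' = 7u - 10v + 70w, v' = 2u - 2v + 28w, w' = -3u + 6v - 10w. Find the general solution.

Coefficient matrix A = [[7, -10, 70], [2, -2, 28], [-3, 6, -10]].
det(A - λI) = 0 gives eigenvalues λ = 2, -3, -4.
For λ=2: eigenvector (2,1,0).
For λ=-3: eigenvector (35,14,-3).
For λ=-4: eigenvector (-10,-4,1).
General solution: c_1e^(2t)(2,1,0) + c_2e^(-3t)(35,14,-3) + c_3e^(-4t)(-10,-4,1).

u(t) = 2c_1e^(2t) + 35c_2e^(-3t) - 10c_3e^(-4t), v(t) = c_1e^(2t) + 14c_2e^(-3t) - 4c_3e^(-4t), w(t) = -3c_2e^(-3t) + c_3e^(-4t)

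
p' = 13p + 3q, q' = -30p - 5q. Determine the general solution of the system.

Coefficient matrix A = [[13, 3], [-30, -5]].
Characteristic polynomial det(A - λI) = λ^2 - 8λ + 25 = 0.
Eigenvalues λ = 4 ± 3i (complex conjugate pair).
For λ=4+3i: an eigenvector is (-1,3) - i(0,1) = (-1, 3 - i).
A real fundamental pair from Re and Im of e^((4+3i)t)v: X_1 = e^(4t)(cos(3t)·(-1,3) + sin(3t)·(0,1)), X_2 = e^(4t)(sin(3t)·(-1,3) - cos(3t)·(0,1)).
General solution: c_1X_1 + c_2X_2.

p(t) = -c_1e^(4t)cos(3t) - c_2e^(4t)sin(3t), q(t) = c_1e^(4t)sin(3t) + 3c_1e^(4t)cos(3t) + 3c_2e^(4t)sin(3t) - c_2e^(4t)cos(3t)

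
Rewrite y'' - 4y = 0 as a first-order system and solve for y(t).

Let x_1 = y, x_2 = y'. Then x_1' = x_2 and x_2' = 4x_1.
A = [[0,1],[4,0]]; det(A-λI) = λ^2 - 4.
Eigenvalues λ = -2, 2 with eigenvectors (1,-2), (1,2).

y(t) = K_1e^(-2t) + K_2e^(2t)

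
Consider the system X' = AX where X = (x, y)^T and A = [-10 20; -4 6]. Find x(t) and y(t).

x(t) = -C_1e^(-2t)sin(4t) - 2C_1e^(-2t)cos(4t) - 2C_2e^(-2t)sin(4t) + C_2e^(-2t)cos(4t), y(t) = -C_1e^(-2t)cos(4t) - C_2e^(-2t)sin(4t)

Coefficient matrix A = [[-10, 20], [-4, 6]].
Characteristic polynomial det(A - λI) = λ^2 + 4λ + 20 = 0.
Eigenvalues λ = -2 ± 4i (complex conjugate pair).
For λ=-2+4i: an eigenvector is (-2,-1) - i(-1,0) = (-2 + i, -1).
A real fundamental pair from Re and Im of e^((-2+4i)t)v: X_1 = e^(-2t)(cos(4t)·(-2,-1) + sin(4t)·(-1,0)), X_2 = e^(-2t)(sin(4t)·(-2,-1) - cos(4t)·(-1,0)).
General solution: C_1X_1 + C_2X_2.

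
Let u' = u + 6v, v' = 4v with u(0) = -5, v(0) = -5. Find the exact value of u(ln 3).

A = [[1,6],[0,4]]; eigenvalues λ = 4, 1.
Eigenvectors: (-2,-1) for λ=4, (1,0) for λ=1.
From the initial condition, c_1 = 5, c_2 = 5.
u(ln 3) = (5)(3^4)(-2) + (5)(3^1)(1) = -795.

-795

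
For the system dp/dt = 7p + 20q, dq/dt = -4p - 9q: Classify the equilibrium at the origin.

A = [[7,20],[-4,-9]]; det(A-λI) = λ^2 + 2λ + 17.
λ = -1 ± 4i: negative real part.

stable spiral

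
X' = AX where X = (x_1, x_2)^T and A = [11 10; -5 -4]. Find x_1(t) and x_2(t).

Coefficient matrix A = [[11, 10], [-5, -4]].
Characteristic polynomial det(A - λI) = λ^2 - 7λ + 6 = 0.
Eigenvalues λ = 6, 1.
For λ=6: (A-λI) row 1 is [5, 10], so an eigenvector is (-2, 1).
For λ=1: (A-λI) row 1 is [10, 10], so an eigenvector is (-1, 1).
General solution: K_1e^(6t)(-2,1) + K_2e^(t)(-1,1).

x_1(t) = -2K_1e^(6t) - K_2e^(t), x_2(t) = K_1e^(6t) + K_2e^(t)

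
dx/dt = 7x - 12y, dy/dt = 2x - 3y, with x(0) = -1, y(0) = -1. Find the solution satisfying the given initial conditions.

Coefficient matrix A = [[7, -12], [2, -3]].
Characteristic polynomial det(A - λI) = λ^2 - 4λ + 3 = 0.
Eigenvalues λ = 1, 3.
For λ=1: (A-λI) row 1 is [6, -12], so an eigenvector is (-2, -1).
For λ=3: (A-λI) row 1 is [4, -12], so an eigenvector is (-3, -1).
General solution: K_1e^(t)(-2,-1) + K_2e^(3t)(-3,-1).
Applying x(0)=-1, y(0)=-1 gives K_1=2, K_2=-1.

x(t) = 3e^(3t) - 4e^(t), y(t) = e^(3t) - 2e^(t)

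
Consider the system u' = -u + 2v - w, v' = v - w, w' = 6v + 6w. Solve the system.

Coefficient matrix A = [[-1, 2, -1], [0, 1, -1], [0, 6, 6]].
det(A - λI) = 0 gives eigenvalues λ = 3, -1, 4.
For λ=3: eigenvector (1,1,-2).
For λ=-1: eigenvector (1,0,0).
For λ=4: eigenvector (-1,-1,3).
General solution: C_1e^(3t)(1,1,-2) + C_2e^(-t)(1,0,0) + C_3e^(4t)(-1,-1,3).

u(t) = C_1e^(3t) + C_2e^(-t) - C_3e^(4t), v(t) = C_1e^(3t) - C_3e^(4t), w(t) = -2C_1e^(3t) + 3C_3e^(4t)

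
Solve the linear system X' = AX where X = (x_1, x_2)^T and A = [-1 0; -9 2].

x_1(t) = -c_2e^(-t), x_2(t) = c_1e^(2t) - 3c_2e^(-t)

Coefficient matrix A = [[-1, 0], [-9, 2]].
Characteristic polynomial det(A - λI) = λ^2 - λ - 2 = 0.
Eigenvalues λ = 2, -1.
For λ=2: (A-λI) row 1 is [-3, 0], so an eigenvector is (0, 1).
For λ=-1: (A-λI) row 2 is [-9, 3], so an eigenvector is (-1, -3).
General solution: c_1e^(2t)(0,1) + c_2e^(-t)(-1,-3).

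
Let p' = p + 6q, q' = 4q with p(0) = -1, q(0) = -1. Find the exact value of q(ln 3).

-81

A = [[1,6],[0,4]]; eigenvalues λ = 4, 1.
Eigenvectors: (2,1) for λ=4, (-1,0) for λ=1.
From the initial condition, c_1 = -1, c_2 = -1.
q(ln 3) = (-1)(3^4)(1) + (-1)(3^1)(0) = -81.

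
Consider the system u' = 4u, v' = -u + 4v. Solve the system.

Coefficient matrix A = [[4, 0], [-1, 4]].
Characteristic polynomial det(A - λI) = λ^2 - 8λ + 16 = 0.
Single eigenvalue λ = 4 with algebraic multiplicity 2.
Eigenvector v = (0,1); generalized eigenvector w with (A-λI)w=v is (-1,3).
General solution: e^(4t)[C_1·v + C_2·(t·v + w)].

u(t) = -C_2e^(4t), v(t) = C_1e^(4t) + C_2te^(4t) + 3C_2e^(4t)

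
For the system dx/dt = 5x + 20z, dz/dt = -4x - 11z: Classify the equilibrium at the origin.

stable spiral

A = [[5,20],[-4,-11]]; det(A-λI) = λ^2 + 6λ + 25.
λ = -3 ± 4i: negative real part.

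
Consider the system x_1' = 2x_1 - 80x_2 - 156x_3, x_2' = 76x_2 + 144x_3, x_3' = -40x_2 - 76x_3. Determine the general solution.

x_1(t) = 10K_1e^(-4t) - 2K_2e^(4t) + K_3e^(2t), x_2(t) = -9K_1e^(-4t) + 2K_2e^(4t), x_3(t) = 5K_1e^(-4t) - K_2e^(4t)

Coefficient matrix A = [[2, -80, -156], [0, 76, 144], [0, -40, -76]].
det(A - λI) = 0 gives eigenvalues λ = -4, 4, 2.
For λ=-4: eigenvector (10,-9,5).
For λ=4: eigenvector (-2,2,-1).
For λ=2: eigenvector (1,0,0).
General solution: K_1e^(-4t)(10,-9,5) + K_2e^(4t)(-2,2,-1) + K_3e^(2t)(1,0,0).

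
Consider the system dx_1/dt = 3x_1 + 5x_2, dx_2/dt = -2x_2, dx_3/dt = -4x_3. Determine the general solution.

x_1(t) = K_1e^(-2t) + K_2e^(3t), x_2(t) = -K_1e^(-2t), x_3(t) = K_3e^(-4t)

Coefficient matrix A = [[3, 5, 0], [0, -2, 0], [0, 0, -4]].
det(A - λI) = 0 gives eigenvalues λ = -2, 3, -4.
For λ=-2: eigenvector (1,-1,0).
For λ=3: eigenvector (1,0,0).
For λ=-4: eigenvector (0,0,1).
General solution: K_1e^(-2t)(1,-1,0) + K_2e^(3t)(1,0,0) + K_3e^(-4t)(0,0,1).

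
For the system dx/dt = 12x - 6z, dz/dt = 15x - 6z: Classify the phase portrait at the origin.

A = [[12,-6],[15,-6]]; det(A-λI) = λ^2 - 6λ + 18.
λ = 3 ± 3i: positive real part.

unstable spiral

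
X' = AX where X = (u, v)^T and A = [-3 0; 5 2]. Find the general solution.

Coefficient matrix A = [[-3, 0], [5, 2]].
Characteristic polynomial det(A - λI) = λ^2 + λ - 6 = 0.
Eigenvalues λ = -3, 2.
For λ=-3: (A-λI) row 2 is [5, 5], so an eigenvector is (-1, 1).
For λ=2: (A-λI) row 1 is [-5, 0], so an eigenvector is (0, -1).
General solution: c_1e^(-3t)(-1,1) + c_2e^(2t)(0,-1).

u(t) = -c_1e^(-3t), v(t) = c_1e^(-3t) - c_2e^(2t)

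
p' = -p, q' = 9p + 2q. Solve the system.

Coefficient matrix A = [[-1, 0], [9, 2]].
Characteristic polynomial det(A - λI) = λ^2 - λ - 2 = 0.
Eigenvalues λ = -1, 2.
For λ=-1: (A-λI) row 2 is [9, 3], so an eigenvector is (-1, 3).
For λ=2: (A-λI) row 1 is [-3, 0], so an eigenvector is (0, -1).
General solution: c_1e^(-t)(-1,3) + c_2e^(2t)(0,-1).

p(t) = -c_1e^(-t), q(t) = 3c_1e^(-t) - c_2e^(2t)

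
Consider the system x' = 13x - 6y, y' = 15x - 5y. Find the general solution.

Coefficient matrix A = [[13, -6], [15, -5]].
Characteristic polynomial det(A - λI) = λ^2 - 8λ + 25 = 0.
Eigenvalues λ = 4 ± 3i (complex conjugate pair).
For λ=4+3i: an eigenvector is (1,2) - i(-1,-1) = (1 + i, 2 + i).
A real fundamental pair from Re and Im of e^((4+3i)t)v: X_1 = e^(4t)(cos(3t)·(1,2) + sin(3t)·(-1,-1)), X_2 = e^(4t)(sin(3t)·(1,2) - cos(3t)·(-1,-1)).
General solution: c_1X_1 + c_2X_2.

x(t) = -c_1e^(4t)sin(3t) + c_1e^(4t)cos(3t) + c_2e^(4t)sin(3t) + c_2e^(4t)cos(3t), y(t) = -c_1e^(4t)sin(3t) + 2c_1e^(4t)cos(3t) + 2c_2e^(4t)sin(3t) + c_2e^(4t)cos(3t)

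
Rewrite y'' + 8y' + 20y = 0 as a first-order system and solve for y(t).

y(t) = c_1e^(-4t)cos(2t) + c_2e^(-4t)sin(2t)

Let x_1 = y, x_2 = y'. Then x_1' = x_2 and x_2' = -20x_1 - 8x_2.
A = [[0,1],[-20,-8]]; det(A-λI) = λ^2 + 8λ + 20.
Eigenvalues λ = -4 ± 2i.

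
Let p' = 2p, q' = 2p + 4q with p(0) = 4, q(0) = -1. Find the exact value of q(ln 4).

A = [[2,0],[2,4]]; eigenvalues λ = 4, 2.
Eigenvectors: (0,1) for λ=4, (1,-1) for λ=2.
From the initial condition, c_1 = 3, c_2 = 4.
q(ln 4) = (3)(4^4)(1) + (4)(4^2)(-1) = 704.

704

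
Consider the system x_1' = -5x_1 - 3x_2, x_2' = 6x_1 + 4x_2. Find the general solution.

Coefficient matrix A = [[-5, -3], [6, 4]].
Characteristic polynomial det(A - λI) = λ^2 + λ - 2 = 0.
Eigenvalues λ = 1, -2.
For λ=1: (A-λI) row 1 is [-6, -3], so an eigenvector is (-1, 2).
For λ=-2: (A-λI) row 1 is [-3, -3], so an eigenvector is (1, -1).
General solution: K_1e^(t)(-1,2) + K_2e^(-2t)(1,-1).

x_1(t) = -K_1e^(t) + K_2e^(-2t), x_2(t) = 2K_1e^(t) - K_2e^(-2t)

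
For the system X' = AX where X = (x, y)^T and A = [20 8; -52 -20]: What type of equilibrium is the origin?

center

A = [[20,8],[-52,-20]]; det(A-λI) = λ^2 + 16.
λ = 0 ± 4i: zero real part.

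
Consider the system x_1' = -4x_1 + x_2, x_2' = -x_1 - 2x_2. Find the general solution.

Coefficient matrix A = [[-4, 1], [-1, -2]].
Characteristic polynomial det(A - λI) = λ^2 + 6λ + 9 = 0.
Single eigenvalue λ = -3 with algebraic multiplicity 2.
Eigenvector v = (1,1); generalized eigenvector w with (A-λI)w=v is (-2,-1).
General solution: e^(-3t)[C_1·v + C_2·(t·v + w)].

x_1(t) = C_1e^(-3t) + C_2te^(-3t) - 2C_2e^(-3t), x_2(t) = C_1e^(-3t) + C_2te^(-3t) - C_2e^(-3t)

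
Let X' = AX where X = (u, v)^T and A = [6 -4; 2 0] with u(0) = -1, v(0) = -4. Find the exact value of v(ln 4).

656

A = [[6,-4],[2,0]]; eigenvalues λ = 2, 4.
Eigenvectors: (1,1) for λ=2, (2,1) for λ=4.
From the initial condition, c_1 = -7, c_2 = 3.
v(ln 4) = (-7)(4^2)(1) + (3)(4^4)(1) = 656.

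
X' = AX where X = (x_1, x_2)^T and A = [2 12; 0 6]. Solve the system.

x_1(t) = -c_1e^(2t) - 3c_2e^(6t), x_2(t) = -c_2e^(6t)

Coefficient matrix A = [[2, 12], [0, 6]].
Characteristic polynomial det(A - λI) = λ^2 - 8λ + 12 = 0.
Eigenvalues λ = 2, 6.
For λ=2: (A-λI) row 1 is [0, 12], so an eigenvector is (-1, 0).
For λ=6: (A-λI) row 1 is [-4, 12], so an eigenvector is (-3, -1).
General solution: c_1e^(2t)(-1,0) + c_2e^(6t)(-3,-1).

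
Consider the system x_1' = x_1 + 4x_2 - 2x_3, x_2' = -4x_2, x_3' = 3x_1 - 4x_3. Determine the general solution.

x_1(t) = -2c_1e^(-2t) + c_3e^(-t), x_2(t) = c_2e^(-4t), x_3(t) = -3c_1e^(-2t) + 2c_2e^(-4t) + c_3e^(-t)

Coefficient matrix A = [[1, 4, -2], [0, -4, 0], [3, 0, -4]].
det(A - λI) = 0 gives eigenvalues λ = -2, -4, -1.
For λ=-2: eigenvector (-2,0,-3).
For λ=-4: eigenvector (0,1,2).
For λ=-1: eigenvector (1,0,1).
General solution: c_1e^(-2t)(-2,0,-3) + c_2e^(-4t)(0,1,2) + c_3e^(-t)(1,0,1).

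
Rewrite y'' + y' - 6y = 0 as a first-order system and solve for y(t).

Let x_1 = y, x_2 = y'. Then x_1' = x_2 and x_2' = 6x_1 - x_2.
A = [[0,1],[6,-1]]; det(A-λI) = λ^2 + λ - 6.
Eigenvalues λ = -3, 2 with eigenvectors (1,-3), (1,2).

y(t) = c_1e^(-3t) + c_2e^(2t)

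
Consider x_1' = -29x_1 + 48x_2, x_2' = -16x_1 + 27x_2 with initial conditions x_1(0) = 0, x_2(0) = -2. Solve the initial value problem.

x_1(t) = -12e^(3t) + 12e^(-5t), x_2(t) = -8e^(3t) + 6e^(-5t)

Coefficient matrix A = [[-29, 48], [-16, 27]].
Characteristic polynomial det(A - λI) = λ^2 + 2λ - 15 = 0.
Eigenvalues λ = 3, -5.
For λ=3: (A-λI) row 1 is [-32, 48], so an eigenvector is (-3, -2).
For λ=-5: (A-λI) row 1 is [-24, 48], so an eigenvector is (-2, -1).
General solution: C_1e^(3t)(-3,-2) + C_2e^(-5t)(-2,-1).
Applying x_1(0)=0, x_2(0)=-2 gives C_1=4, C_2=-6.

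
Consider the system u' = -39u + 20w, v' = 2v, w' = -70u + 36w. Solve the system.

Coefficient matrix A = [[-39, 0, 20], [0, 2, 0], [-70, 0, 36]].
det(A - λI) = 0 gives eigenvalues λ = 1, 2, -4.
For λ=1: eigenvector (1,0,2).
For λ=2: eigenvector (0,1,0).
For λ=-4: eigenvector (-4,0,-7).
General solution: C_1e^(t)(1,0,2) + C_2e^(2t)(0,1,0) + C_3e^(-4t)(-4,0,-7).

u(t) = C_1e^(t) - 4C_3e^(-4t), v(t) = C_2e^(2t), w(t) = 2C_1e^(t) - 7C_3e^(-4t)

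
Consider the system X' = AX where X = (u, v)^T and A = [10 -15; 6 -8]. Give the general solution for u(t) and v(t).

Coefficient matrix A = [[10, -15], [6, -8]].
Characteristic polynomial det(A - λI) = λ^2 - 2λ + 10 = 0.
Eigenvalues λ = 1 ± 3i (complex conjugate pair).
For λ=1+3i: an eigenvector is (-2,-1) - i(-1,-1) = (-2 + i, -1 + i).
A real fundamental pair from Re and Im of e^((1+3i)t)v: X_1 = e^(t)(cos(3t)·(-2,-1) + sin(3t)·(-1,-1)), X_2 = e^(t)(sin(3t)·(-2,-1) - cos(3t)·(-1,-1)).
General solution: K_1X_1 + K_2X_2.

u(t) = -K_1e^(t)sin(3t) - 2K_1e^(t)cos(3t) - 2K_2e^(t)sin(3t) + K_2e^(t)cos(3t), v(t) = -K_1e^(t)sin(3t) - K_1e^(t)cos(3t) - K_2e^(t)sin(3t) + K_2e^(t)cos(3t)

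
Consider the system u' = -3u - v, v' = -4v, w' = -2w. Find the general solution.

Coefficient matrix A = [[-3, -1, 0], [0, -4, 0], [0, 0, -2]].
det(A - λI) = 0 gives eigenvalues λ = -2, -4, -3.
For λ=-2: eigenvector (0,0,1).
For λ=-4: eigenvector (1,1,0).
For λ=-3: eigenvector (1,0,0).
General solution: K_1e^(-2t)(0,0,1) + K_2e^(-4t)(1,1,0) + K_3e^(-3t)(1,0,0).

u(t) = K_2e^(-4t) + K_3e^(-3t), v(t) = K_2e^(-4t), w(t) = K_1e^(-2t)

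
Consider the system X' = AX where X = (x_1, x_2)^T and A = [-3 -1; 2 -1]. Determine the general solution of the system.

Coefficient matrix A = [[-3, -1], [2, -1]].
Characteristic polynomial det(A - λI) = λ^2 + 4λ + 5 = 0.
Eigenvalues λ = -2 ± i (complex conjugate pair).
For λ=-2+i: an eigenvector is (0,-1) - i(1,-1) = (0 - i, -1 + i).
A real fundamental pair from Re and Im of e^((-2+i)t)v: X_1 = e^(-2t)(cos(t)·(0,-1) + sin(t)·(1,-1)), X_2 = e^(-2t)(sin(t)·(0,-1) - cos(t)·(1,-1)).
General solution: K_1X_1 + K_2X_2.

x_1(t) = K_1e^(-2t)sin(t) - K_2e^(-2t)cos(t), x_2(t) = -K_1e^(-2t)sin(t) - K_1e^(-2t)cos(t) - K_2e^(-2t)sin(t) + K_2e^(-2t)cos(t)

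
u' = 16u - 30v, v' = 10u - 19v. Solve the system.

u(t) = -2K_1e^(t) - 3K_2e^(-4t), v(t) = -K_1e^(t) - 2K_2e^(-4t)

Coefficient matrix A = [[16, -30], [10, -19]].
Characteristic polynomial det(A - λI) = λ^2 + 3λ - 4 = 0.
Eigenvalues λ = 1, -4.
For λ=1: (A-λI) row 1 is [15, -30], so an eigenvector is (-2, -1).
For λ=-4: (A-λI) row 1 is [20, -30], so an eigenvector is (-3, -2).
General solution: K_1e^(t)(-2,-1) + K_2e^(-4t)(-3,-2).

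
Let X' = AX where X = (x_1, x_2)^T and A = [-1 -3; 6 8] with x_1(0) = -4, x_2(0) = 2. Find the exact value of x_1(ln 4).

1952

A = [[-1,-3],[6,8]]; eigenvalues λ = 5, 2.
Eigenvectors: (-1,2) for λ=5, (1,-1) for λ=2.
From the initial condition, c_1 = -2, c_2 = -6.
x_1(ln 4) = (-2)(4^5)(-1) + (-6)(4^2)(1) = 1952.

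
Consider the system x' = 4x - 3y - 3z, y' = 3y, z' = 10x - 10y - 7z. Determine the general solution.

Coefficient matrix A = [[4, -3, -3], [0, 3, 0], [10, -10, -7]].
det(A - λI) = 0 gives eigenvalues λ = 3, -2, -1.
For λ=3: eigenvector (0,1,-1).
For λ=-2: eigenvector (1,0,2).
For λ=-1: eigenvector (-3,0,-5).
General solution: K_1e^(3t)(0,1,-1) + K_2e^(-2t)(1,0,2) + K_3e^(-t)(-3,0,-5).

x(t) = K_2e^(-2t) - 3K_3e^(-t), y(t) = K_1e^(3t), z(t) = -K_1e^(3t) + 2K_2e^(-2t) - 5K_3e^(-t)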